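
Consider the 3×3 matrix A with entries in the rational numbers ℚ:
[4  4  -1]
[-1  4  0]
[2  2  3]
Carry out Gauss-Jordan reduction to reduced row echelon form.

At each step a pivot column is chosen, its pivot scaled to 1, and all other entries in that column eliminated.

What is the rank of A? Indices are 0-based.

[1] R0 /= 4  ⇒  (1, 1, -1/4)
     R1 -= -1·R0  ⇒  (0, 5, -1/4)
     R2 -= 2·R0  ⇒  (0, 0, 7/2)
[2] R1 /= 5  ⇒  (0, 1, -1/20)
     R0 -= 1·R1  ⇒  (1, 0, -1/5)
[3] R2 /= 7/2  ⇒  (0, 0, 1)
     R0 -= -1/5·R2  ⇒  (1, 0, 0)
     R1 -= -1/20·R2  ⇒  (0, 1, 0)

rank = 3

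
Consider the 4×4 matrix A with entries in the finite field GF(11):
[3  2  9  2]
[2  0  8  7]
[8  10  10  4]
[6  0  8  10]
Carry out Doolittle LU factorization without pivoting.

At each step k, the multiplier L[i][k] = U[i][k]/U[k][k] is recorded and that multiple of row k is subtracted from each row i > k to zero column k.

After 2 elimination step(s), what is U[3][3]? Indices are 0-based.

k=0: U[0][0]=3
  eliminate (1,0): mult=8, new row 1: (0, 6, 2, 2); set L[1][0]=8
  eliminate (2,0): mult=10, new row 2: (0, 1, 8, 6); set L[2][0]=10
  eliminate (3,0): mult=2, new row 3: (0, 7, 1, 6); set L[3][0]=2
k=1: U[1][1]=6
  eliminate (2,1): mult=2, new row 2: (0, 0, 4, 2); set L[2][1]=2
  eliminate (3,1): mult=3, new row 3: (0, 0, 6, 0); set L[3][1]=3

U[3][3] = 0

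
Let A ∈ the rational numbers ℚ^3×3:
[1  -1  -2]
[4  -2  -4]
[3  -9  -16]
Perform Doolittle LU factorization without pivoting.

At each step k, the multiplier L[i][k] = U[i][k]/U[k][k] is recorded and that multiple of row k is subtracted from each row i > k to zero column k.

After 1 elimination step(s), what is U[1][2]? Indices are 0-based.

Step 1: pivot at (0,0) is 1.
  row1 ← row1 − (4)·row0  ⇒  L[1][0]=4, U row1=(0, 2, 4)
  row2 ← row2 − (3)·row0  ⇒  L[2][0]=3, U row2=(0, -6, -10)

U[1][2] = 4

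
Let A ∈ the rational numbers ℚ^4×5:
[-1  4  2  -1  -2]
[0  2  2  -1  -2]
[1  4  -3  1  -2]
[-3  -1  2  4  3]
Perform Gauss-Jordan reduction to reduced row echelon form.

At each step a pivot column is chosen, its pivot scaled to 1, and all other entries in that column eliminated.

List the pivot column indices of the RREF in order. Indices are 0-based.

pivot columns: 0, 1, 2, 3

[1] R0 /= -1  ⇒  (1, -4, -2, 1, 2)
     R2 -= 1·R0  ⇒  (0, 8, -1, 0, -4)
     R3 -= -3·R0  ⇒  (0, -13, -4, 7, 9)
[2] R1 /= 2  ⇒  (0, 1, 1, -1/2, -1)
     R0 -= -4·R1  ⇒  (1, 0, 2, -1, -2)
     R2 -= 8·R1  ⇒  (0, 0, -9, 4, 4)
     R3 -= -13·R1  ⇒  (0, 0, 9, 1/2, -4)
[3] R2 /= -9  ⇒  (0, 0, 1, -4/9, -4/9)
     R0 -= 2·R2  ⇒  (1, 0, 0, -1/9, -10/9)
     R1 -= 1·R2  ⇒  (0, 1, 0, -1/18, -5/9)
     R3 -= 9·R2  ⇒  (0, 0, 0, 9/2, 0)
[4] R3 /= 9/2  ⇒  (0, 0, 0, 1, 0)
     R0 -= -1/9·R3  ⇒  (1, 0, 0, 0, -10/9)
     R1 -= -1/18·R3  ⇒  (0, 1, 0, 0, -5/9)
     R2 -= -4/9·R3  ⇒  (0, 0, 1, 0, -4/9)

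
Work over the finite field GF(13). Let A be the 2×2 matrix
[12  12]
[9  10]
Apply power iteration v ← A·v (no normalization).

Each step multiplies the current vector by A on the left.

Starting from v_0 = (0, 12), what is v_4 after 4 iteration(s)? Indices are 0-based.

v_4 = (6, 1)

v_0 = (0, 12).
v_1 = A·v_0 = (1, 3).
v_2 = A·v_1 = (9, 0).
v_3 = A·v_2 = (4, 3).
v_4 = A·v_3 = (6, 1).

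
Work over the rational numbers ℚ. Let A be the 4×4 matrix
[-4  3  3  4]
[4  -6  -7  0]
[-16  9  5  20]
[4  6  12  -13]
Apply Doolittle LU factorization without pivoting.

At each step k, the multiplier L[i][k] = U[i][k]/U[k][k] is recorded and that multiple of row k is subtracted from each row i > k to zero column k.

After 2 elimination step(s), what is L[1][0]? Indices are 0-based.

Step 1: pivot at (0,0) is -4.
  row1 ← row1 − (-1)·row0  ⇒  L[1][0]=-1, U row1=(0, -3, -4, 4)
  row2 ← row2 − (4)·row0  ⇒  L[2][0]=4, U row2=(0, -3, -7, 4)
  row3 ← row3 − (-1)·row0  ⇒  L[3][0]=-1, U row3=(0, 9, 15, -9)
Step 2: pivot at (1,1) is -3.
  row2 ← row2 − (1)·row1  ⇒  L[2][1]=1, U row2=(0, 0, -3, 0)
  row3 ← row3 − (-3)·row1  ⇒  L[3][1]=-3, U row3=(0, 0, 3, 3)

L[1][0] = -1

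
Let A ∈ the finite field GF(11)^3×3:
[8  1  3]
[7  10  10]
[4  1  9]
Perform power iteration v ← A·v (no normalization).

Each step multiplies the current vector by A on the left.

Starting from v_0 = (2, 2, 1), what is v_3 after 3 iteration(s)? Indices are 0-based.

v_0 = (2, 2, 1).
v_1 = A·v_0 = (10, 0, 8).
v_2 = A·v_1 = (5, 7, 2).
v_3 = A·v_2 = (9, 4, 1).

v_3 = (9, 4, 1)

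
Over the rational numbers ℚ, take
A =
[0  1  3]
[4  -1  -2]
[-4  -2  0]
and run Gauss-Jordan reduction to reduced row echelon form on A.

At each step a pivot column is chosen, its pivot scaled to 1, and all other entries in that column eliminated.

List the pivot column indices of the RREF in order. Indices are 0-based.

step 1: exchange rows 0,1
step 1: normalize row 0 (÷4) = (1, -1/4, -1/2)
  row 2: subtract -4×row0 = (0, -3, -2)
step 2: normalize row 1 (÷1) = (0, 1, 3)
  row 0: subtract -1/4×row1 = (1, 0, 1/4)
  row 2: subtract -3×row1 = (0, 0, 7)
step 3: normalize row 2 (÷7) = (0, 0, 1)
  row 0: subtract 1/4×row2 = (1, 0, 0)
  row 1: subtract 3×row2 = (0, 1, 0)

pivot columns: 0, 1, 2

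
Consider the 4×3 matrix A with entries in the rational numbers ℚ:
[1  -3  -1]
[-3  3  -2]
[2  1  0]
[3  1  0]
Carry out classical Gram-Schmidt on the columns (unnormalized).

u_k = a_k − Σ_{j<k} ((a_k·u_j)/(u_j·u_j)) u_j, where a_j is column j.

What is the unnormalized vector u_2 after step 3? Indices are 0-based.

Step 1: u_0 = a_0 = (1, -3, 2, 3).
Step 2: u_1 = a_1 − (-7/23)·u_0 = (-62/23, 48/23, 37/23, 44/23).
Step 3: u_2 = a_2 − (5/23)·u_0 − (-34/411)·u_1 = (-592/411, -161/137, -124/411, -203/411).

u_2 = (-592/411, -161/137, -124/411, -203/411)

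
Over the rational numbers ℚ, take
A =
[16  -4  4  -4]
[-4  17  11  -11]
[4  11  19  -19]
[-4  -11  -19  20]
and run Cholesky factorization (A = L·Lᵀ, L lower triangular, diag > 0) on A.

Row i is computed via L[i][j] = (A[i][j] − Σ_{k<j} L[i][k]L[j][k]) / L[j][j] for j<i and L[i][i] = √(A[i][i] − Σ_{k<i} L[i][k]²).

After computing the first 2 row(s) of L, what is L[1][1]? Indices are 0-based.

L[1][1] = 4

Step 1: L[0][0] = √(16) = 4.
  L[1][0] = (-4) / L[0][0] = -1.
Step 2: L[1][1] = √(16) = 4.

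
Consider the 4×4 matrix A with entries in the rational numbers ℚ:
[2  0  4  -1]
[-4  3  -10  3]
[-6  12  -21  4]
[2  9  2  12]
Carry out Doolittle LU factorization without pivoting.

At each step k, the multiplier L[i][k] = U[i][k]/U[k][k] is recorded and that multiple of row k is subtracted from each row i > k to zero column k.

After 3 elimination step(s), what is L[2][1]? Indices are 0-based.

L[2][1] = 4

Step 1: pivot at (0,0) is 2.
  row1 ← row1 − (-2)·row0  ⇒  L[1][0]=-2, U row1=(0, 3, -2, 1)
  row2 ← row2 − (-3)·row0  ⇒  L[2][0]=-3, U row2=(0, 12, -9, 1)
  row3 ← row3 − (1)·row0  ⇒  L[3][0]=1, U row3=(0, 9, -2, 13)
Step 2: pivot at (1,1) is 3.
  row2 ← row2 − (4)·row1  ⇒  L[2][1]=4, U row2=(0, 0, -1, -3)
  row3 ← row3 − (3)·row1  ⇒  L[3][1]=3, U row3=(0, 0, 4, 10)
Step 3: pivot at (2,2) is -1.
  row3 ← row3 − (-4)·row2  ⇒  L[3][2]=-4, U row3=(0, 0, 0, -2)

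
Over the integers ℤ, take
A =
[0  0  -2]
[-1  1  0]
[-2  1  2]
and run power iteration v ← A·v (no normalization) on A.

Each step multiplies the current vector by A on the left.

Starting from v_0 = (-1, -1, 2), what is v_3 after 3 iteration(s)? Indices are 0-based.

v_0 = (-1, -1, 2).
v_1 = A·v_0 = (-4, 0, 5).
v_2 = A·v_1 = (-10, 4, 18).
v_3 = A·v_2 = (-36, 14, 60).

v_3 = (-36, 14, 60)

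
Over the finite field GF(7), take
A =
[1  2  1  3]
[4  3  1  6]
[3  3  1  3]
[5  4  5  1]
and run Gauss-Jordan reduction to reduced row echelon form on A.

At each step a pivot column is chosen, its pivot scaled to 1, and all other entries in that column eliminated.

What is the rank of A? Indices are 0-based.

rank = 4

step 1: normalize row 0 (÷1) = (1, 2, 1, 3)
  row 1: subtract 4×row0 = (0, 2, 4, 1)
  row 2: subtract 3×row0 = (0, 4, 5, 1)
  row 3: subtract 5×row0 = (0, 1, 0, 0)
step 2: normalize row 1 (÷2) = (0, 1, 2, 4)
  row 0: subtract 2×row1 = (1, 0, 4, 2)
  row 2: subtract 4×row1 = (0, 0, 4, 6)
  row 3: subtract 1×row1 = (0, 0, 5, 3)
step 3: normalize row 2 (÷4) = (0, 0, 1, 5)
  row 0: subtract 4×row2 = (1, 0, 0, 3)
  row 1: subtract 2×row2 = (0, 1, 0, 1)
  row 3: subtract 5×row2 = (0, 0, 0, 6)
step 4: normalize row 3 (÷6) = (0, 0, 0, 1)
  row 0: subtract 3×row3 = (1, 0, 0, 0)
  row 1: subtract 1×row3 = (0, 1, 0, 0)
  row 2: subtract 5×row3 = (0, 0, 1, 0)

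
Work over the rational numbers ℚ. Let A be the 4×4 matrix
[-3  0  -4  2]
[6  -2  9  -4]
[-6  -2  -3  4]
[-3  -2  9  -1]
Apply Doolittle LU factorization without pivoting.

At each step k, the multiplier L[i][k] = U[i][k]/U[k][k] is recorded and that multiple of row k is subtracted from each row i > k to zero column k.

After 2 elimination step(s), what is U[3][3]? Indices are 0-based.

k=0: U[0][0]=-3
  eliminate (1,0): mult=-2, new row 1: (0, -2, 1, 0); set L[1][0]=-2
  eliminate (2,0): mult=2, new row 2: (0, -2, 5, 0); set L[2][0]=2
  eliminate (3,0): mult=1, new row 3: (0, -2, 13, -3); set L[3][0]=1
k=1: U[1][1]=-2
  eliminate (2,1): mult=1, new row 2: (0, 0, 4, 0); set L[2][1]=1
  eliminate (3,1): mult=1, new row 3: (0, 0, 12, -3); set L[3][1]=1

U[3][3] = -3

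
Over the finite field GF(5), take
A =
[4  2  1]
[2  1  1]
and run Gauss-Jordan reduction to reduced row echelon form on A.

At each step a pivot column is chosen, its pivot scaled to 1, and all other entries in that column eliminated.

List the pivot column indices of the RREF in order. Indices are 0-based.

[1] R0 /= 4  ⇒  (1, 3, 4)
     R1 -= 2·R0  ⇒  (0, 0, 3)
column 1 empty below row 1
[2] R1 /= 3  ⇒  (0, 0, 1)
     R0 -= 4·R1  ⇒  (1, 3, 0)

pivot columns: 0, 2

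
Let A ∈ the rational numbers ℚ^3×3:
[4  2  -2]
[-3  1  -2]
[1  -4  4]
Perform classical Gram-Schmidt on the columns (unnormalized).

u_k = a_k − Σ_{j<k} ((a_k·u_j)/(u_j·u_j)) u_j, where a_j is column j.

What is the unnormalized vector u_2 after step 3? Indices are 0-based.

Step 1: u_0 = a_0 = (4, -3, 1).
Step 2: u_1 = a_1 − (1/26)·u_0 = (24/13, 29/26, -105/26).
Step 3: u_2 = a_2 − (1/13)·u_0 − (-574/545)·u_1 = (-198/545, -324/545, -36/109).

u_2 = (-198/545, -324/545, -36/109)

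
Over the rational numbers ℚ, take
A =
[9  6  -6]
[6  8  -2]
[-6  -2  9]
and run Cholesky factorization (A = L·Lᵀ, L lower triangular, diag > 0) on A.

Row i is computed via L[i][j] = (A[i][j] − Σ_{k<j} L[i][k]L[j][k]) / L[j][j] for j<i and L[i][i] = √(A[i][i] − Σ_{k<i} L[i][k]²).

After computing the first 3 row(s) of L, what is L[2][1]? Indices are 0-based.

Step 1: L[0][0] = √(9) = 3.
  L[1][0] = (6) / L[0][0] = 2.
Step 2: L[1][1] = √(4) = 2.
  L[2][0] = (-6) / L[0][0] = -2.
  L[2][1] = (2) / L[1][1] = 1.
Step 3: L[2][2] = √(4) = 2.

L[2][1] = 1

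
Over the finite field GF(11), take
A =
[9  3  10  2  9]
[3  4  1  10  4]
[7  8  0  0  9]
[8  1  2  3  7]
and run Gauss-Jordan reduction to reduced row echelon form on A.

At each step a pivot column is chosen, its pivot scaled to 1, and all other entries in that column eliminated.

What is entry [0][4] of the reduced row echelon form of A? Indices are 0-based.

step 1: normalize row 0 (÷9) = (1, 4, 6, 10, 1)
  row 1: subtract 3×row0 = (0, 3, 5, 2, 1)
  row 2: subtract 7×row0 = (0, 2, 2, 7, 2)
  row 3: subtract 8×row0 = (0, 2, 9, 0, 10)
step 2: normalize row 1 (÷3) = (0, 1, 9, 8, 4)
  row 0: subtract 4×row1 = (1, 0, 3, 0, 7)
  row 2: subtract 2×row1 = (0, 0, 6, 2, 5)
  row 3: subtract 2×row1 = (0, 0, 2, 6, 2)
step 3: normalize row 2 (÷6) = (0, 0, 1, 4, 10)
  row 0: subtract 3×row2 = (1, 0, 0, 10, 10)
  row 1: subtract 9×row2 = (0, 1, 0, 5, 2)
  row 3: subtract 2×row2 = (0, 0, 0, 9, 4)
step 4: normalize row 3 (÷9) = (0, 0, 0, 1, 9)
  row 0: subtract 10×row3 = (1, 0, 0, 0, 8)
  row 1: subtract 5×row3 = (0, 1, 0, 0, 1)
  row 2: subtract 4×row3 = (0, 0, 1, 0, 7)

M[0][4] = 8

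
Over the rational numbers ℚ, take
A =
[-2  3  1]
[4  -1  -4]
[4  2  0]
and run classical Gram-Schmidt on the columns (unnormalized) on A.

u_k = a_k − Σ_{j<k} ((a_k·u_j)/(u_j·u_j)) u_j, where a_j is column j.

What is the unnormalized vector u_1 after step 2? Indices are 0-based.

Step 1: u_0 = a_0 = (-2, 4, 4).
Step 2: u_1 = a_1 − (-1/18)·u_0 = (26/9, -7/9, 20/9).

u_1 = (26/9, -7/9, 20/9)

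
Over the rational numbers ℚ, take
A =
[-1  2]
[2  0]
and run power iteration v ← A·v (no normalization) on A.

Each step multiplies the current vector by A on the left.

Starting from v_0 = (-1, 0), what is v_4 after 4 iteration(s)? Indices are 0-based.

v_0 = (-1, 0).
v_1 = A·v_0 = (1, -2).
v_2 = A·v_1 = (-5, 2).
v_3 = A·v_2 = (9, -10).
v_4 = A·v_3 = (-29, 18).

v_4 = (-29, 18)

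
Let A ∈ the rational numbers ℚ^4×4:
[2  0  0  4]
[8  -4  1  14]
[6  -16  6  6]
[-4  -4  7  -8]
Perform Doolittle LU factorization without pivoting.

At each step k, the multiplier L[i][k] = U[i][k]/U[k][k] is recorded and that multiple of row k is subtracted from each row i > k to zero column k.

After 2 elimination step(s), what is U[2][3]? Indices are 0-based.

U[2][3] = 2

[col 0] pivot 2
  R1 -= 4*R0 → (0, -4, 1, -2)  (L[1][0] := 4)
  R2 -= 3*R0 → (0, -16, 6, -6)  (L[2][0] := 3)
  R3 -= -2*R0 → (0, -4, 7, 0)  (L[3][0] := -2)
[col 1] pivot -4
  R2 -= 4*R1 → (0, 0, 2, 2)  (L[2][1] := 4)
  R3 -= 1*R1 → (0, 0, 6, 2)  (L[3][1] := 1)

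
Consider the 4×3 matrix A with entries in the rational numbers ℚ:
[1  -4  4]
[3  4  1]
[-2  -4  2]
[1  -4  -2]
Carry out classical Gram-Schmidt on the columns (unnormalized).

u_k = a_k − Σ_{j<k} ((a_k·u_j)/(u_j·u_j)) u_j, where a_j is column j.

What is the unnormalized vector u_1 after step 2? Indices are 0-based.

u_1 = (-24/5, 8/5, -12/5, -24/5)

Step 1: u_0 = a_0 = (1, 3, -2, 1).
Step 2: u_1 = a_1 − (4/5)·u_0 = (-24/5, 8/5, -12/5, -24/5).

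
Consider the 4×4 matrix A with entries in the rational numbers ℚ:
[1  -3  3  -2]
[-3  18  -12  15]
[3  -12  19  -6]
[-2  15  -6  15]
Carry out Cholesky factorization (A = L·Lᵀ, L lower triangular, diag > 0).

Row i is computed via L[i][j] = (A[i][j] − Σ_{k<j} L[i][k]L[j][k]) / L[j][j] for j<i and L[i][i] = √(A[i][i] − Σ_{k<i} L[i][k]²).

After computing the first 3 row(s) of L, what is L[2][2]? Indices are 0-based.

Step 1: L[0][0] = √(1) = 1.
  L[1][0] = (-3) / L[0][0] = -3.
Step 2: L[1][1] = √(9) = 3.
  L[2][0] = (3) / L[0][0] = 3.
  L[2][1] = (-3) / L[1][1] = -1.
Step 3: L[2][2] = √(9) = 3.

L[2][2] = 3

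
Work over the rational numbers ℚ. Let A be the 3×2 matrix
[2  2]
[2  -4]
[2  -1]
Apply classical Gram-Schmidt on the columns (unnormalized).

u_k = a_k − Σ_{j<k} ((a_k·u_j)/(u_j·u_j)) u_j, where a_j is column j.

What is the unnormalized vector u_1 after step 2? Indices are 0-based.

Step 1: u_0 = a_0 = (2, 2, 2).
Step 2: u_1 = a_1 − (-1/2)·u_0 = (3, -3, 0).

u_1 = (3, -3, 0)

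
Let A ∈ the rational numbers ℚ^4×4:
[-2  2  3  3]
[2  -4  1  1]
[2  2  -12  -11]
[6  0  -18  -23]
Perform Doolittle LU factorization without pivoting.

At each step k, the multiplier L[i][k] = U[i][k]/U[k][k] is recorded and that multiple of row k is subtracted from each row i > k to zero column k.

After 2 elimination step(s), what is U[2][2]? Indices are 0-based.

U[2][2] = -1

Step 1: pivot at (0,0) is -2.
  row1 ← row1 − (-1)·row0  ⇒  L[1][0]=-1, U row1=(0, -2, 4, 4)
  row2 ← row2 − (-1)·row0  ⇒  L[2][0]=-1, U row2=(0, 4, -9, -8)
  row3 ← row3 − (-3)·row0  ⇒  L[3][0]=-3, U row3=(0, 6, -9, -14)
Step 2: pivot at (1,1) is -2.
  row2 ← row2 − (-2)·row1  ⇒  L[2][1]=-2, U row2=(0, 0, -1, 0)
  row3 ← row3 − (-3)·row1  ⇒  L[3][1]=-3, U row3=(0, 0, 3, -2)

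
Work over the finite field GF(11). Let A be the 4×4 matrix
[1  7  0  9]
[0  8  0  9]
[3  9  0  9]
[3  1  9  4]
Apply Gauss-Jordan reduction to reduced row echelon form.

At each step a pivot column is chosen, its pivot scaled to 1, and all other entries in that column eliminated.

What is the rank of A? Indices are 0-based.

pivot(0,0)=1: scale R0 → (1, 7, 0, 9)
  clear (2,0): R2 −= (3)R0 → (0, 10, 0, 4)
  clear (3,0): R3 −= (3)R0 → (0, 2, 9, 10)
pivot(1,1)=8: scale R1 → (0, 1, 0, 8)
  clear (0,1): R0 −= (7)R1 → (1, 0, 0, 8)
  clear (2,1): R2 −= (10)R1 → (0, 0, 0, 1)
  clear (3,1): R3 −= (2)R1 → (0, 0, 9, 5)
pivot(2,2): swap R2↔R3
pivot(2,2)=9: scale R2 → (0, 0, 1, 3)
pivot(3,3)=1: scale R3 → (0, 0, 0, 1)
  clear (0,3): R0 −= (8)R3 → (1, 0, 0, 0)
  clear (1,3): R1 −= (8)R3 → (0, 1, 0, 0)
  clear (2,3): R2 −= (3)R3 → (0, 0, 1, 0)

rank = 4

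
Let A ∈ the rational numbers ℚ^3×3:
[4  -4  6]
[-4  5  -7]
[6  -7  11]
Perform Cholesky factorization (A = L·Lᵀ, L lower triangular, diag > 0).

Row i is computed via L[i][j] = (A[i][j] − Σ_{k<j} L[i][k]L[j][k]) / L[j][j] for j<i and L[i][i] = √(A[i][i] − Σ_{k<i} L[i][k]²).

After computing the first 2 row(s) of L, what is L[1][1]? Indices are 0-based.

L[1][1] = 1

Step 1: L[0][0] = √(4) = 2.
  L[1][0] = (-4) / L[0][0] = -2.
Step 2: L[1][1] = √(1) = 1.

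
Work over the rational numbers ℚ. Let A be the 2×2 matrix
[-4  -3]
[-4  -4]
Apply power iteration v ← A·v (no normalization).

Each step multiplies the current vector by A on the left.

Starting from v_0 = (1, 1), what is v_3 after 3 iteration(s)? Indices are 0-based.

v_3 = (-388, -448)

v_0 = (1, 1).
v_1 = A·v_0 = (-7, -8).
v_2 = A·v_1 = (52, 60).
v_3 = A·v_2 = (-388, -448).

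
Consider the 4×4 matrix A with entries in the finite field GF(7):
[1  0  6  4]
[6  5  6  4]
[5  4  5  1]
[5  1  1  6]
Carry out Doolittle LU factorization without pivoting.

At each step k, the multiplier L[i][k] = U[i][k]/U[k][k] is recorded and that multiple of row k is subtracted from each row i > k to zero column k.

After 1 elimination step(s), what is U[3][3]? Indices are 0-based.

U[3][3] = 0

Step 1: pivot at (0,0) is 1.
  row1 ← row1 − (6)·row0  ⇒  L[1][0]=6, U row1=(0, 5, 5, 1)
  row2 ← row2 − (5)·row0  ⇒  L[2][0]=5, U row2=(0, 4, 3, 2)
  row3 ← row3 − (5)·row0  ⇒  L[3][0]=5, U row3=(0, 1, 6, 0)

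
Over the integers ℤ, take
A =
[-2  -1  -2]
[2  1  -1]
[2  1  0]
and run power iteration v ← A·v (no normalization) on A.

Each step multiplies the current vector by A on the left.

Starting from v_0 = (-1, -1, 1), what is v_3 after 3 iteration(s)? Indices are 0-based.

v_0 = (-1, -1, 1).
v_1 = A·v_0 = (1, -4, -3).
v_2 = A·v_1 = (8, 1, -2).
v_3 = A·v_2 = (-13, 19, 17).

v_3 = (-13, 19, 17)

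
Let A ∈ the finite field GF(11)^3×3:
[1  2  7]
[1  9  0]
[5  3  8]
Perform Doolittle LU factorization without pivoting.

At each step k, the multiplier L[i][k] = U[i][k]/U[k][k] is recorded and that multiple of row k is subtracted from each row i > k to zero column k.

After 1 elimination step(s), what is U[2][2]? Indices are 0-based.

[col 0] pivot 1
  R1 -= 1*R0 → (0, 7, 4)  (L[1][0] := 1)
  R2 -= 5*R0 → (0, 4, 6)  (L[2][0] := 5)

U[2][2] = 6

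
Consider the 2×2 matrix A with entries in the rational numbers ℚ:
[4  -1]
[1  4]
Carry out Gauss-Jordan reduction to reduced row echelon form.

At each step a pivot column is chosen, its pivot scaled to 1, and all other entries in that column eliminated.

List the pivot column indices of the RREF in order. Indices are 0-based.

[1] R0 /= 4  ⇒  (1, -1/4)
     R1 -= 1·R0  ⇒  (0, 17/4)
[2] R1 /= 17/4  ⇒  (0, 1)
     R0 -= -1/4·R1  ⇒  (1, 0)

pivot columns: 0, 1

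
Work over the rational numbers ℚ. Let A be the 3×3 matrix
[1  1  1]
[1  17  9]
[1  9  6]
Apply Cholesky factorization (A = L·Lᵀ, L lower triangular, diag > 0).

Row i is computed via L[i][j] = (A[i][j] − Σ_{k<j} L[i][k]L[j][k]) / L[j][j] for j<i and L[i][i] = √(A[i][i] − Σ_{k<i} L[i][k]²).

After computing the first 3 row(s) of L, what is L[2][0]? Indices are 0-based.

L[2][0] = 1

Step 1: L[0][0] = √(1) = 1.
  L[1][0] = (1) / L[0][0] = 1.
Step 2: L[1][1] = √(16) = 4.
  L[2][0] = (1) / L[0][0] = 1.
  L[2][1] = (8) / L[1][1] = 2.
Step 3: L[2][2] = √(1) = 1.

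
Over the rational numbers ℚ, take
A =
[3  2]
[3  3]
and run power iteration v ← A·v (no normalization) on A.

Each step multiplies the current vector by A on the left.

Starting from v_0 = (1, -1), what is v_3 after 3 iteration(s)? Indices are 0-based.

v_0 = (1, -1).
v_1 = A·v_0 = (1, 0).
v_2 = A·v_1 = (3, 3).
v_3 = A·v_2 = (15, 18).

v_3 = (15, 18)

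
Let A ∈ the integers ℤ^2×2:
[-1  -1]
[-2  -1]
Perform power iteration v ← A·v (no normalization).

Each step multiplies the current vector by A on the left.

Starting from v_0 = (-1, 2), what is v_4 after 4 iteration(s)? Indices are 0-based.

v_0 = (-1, 2).
v_1 = A·v_0 = (-1, 0).
v_2 = A·v_1 = (1, 2).
v_3 = A·v_2 = (-3, -4).
v_4 = A·v_3 = (7, 10).

v_4 = (7, 10)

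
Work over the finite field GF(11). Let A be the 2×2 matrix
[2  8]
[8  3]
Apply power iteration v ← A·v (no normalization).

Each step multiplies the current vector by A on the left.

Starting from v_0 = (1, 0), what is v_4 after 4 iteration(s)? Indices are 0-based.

v_0 = (1, 0).
v_1 = A·v_0 = (2, 8).
v_2 = A·v_1 = (2, 7).
v_3 = A·v_2 = (5, 4).
v_4 = A·v_3 = (9, 8).

v_4 = (9, 8)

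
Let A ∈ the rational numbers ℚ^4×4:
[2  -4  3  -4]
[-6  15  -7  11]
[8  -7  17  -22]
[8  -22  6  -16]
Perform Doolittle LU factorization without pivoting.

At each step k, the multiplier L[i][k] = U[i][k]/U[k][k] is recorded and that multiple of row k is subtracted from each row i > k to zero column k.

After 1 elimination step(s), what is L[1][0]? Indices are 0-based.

k=0: U[0][0]=2
  eliminate (1,0): mult=-3, new row 1: (0, 3, 2, -1); set L[1][0]=-3
  eliminate (2,0): mult=4, new row 2: (0, 9, 5, -6); set L[2][0]=4
  eliminate (3,0): mult=4, new row 3: (0, -6, -6, 0); set L[3][0]=4

L[1][0] = -3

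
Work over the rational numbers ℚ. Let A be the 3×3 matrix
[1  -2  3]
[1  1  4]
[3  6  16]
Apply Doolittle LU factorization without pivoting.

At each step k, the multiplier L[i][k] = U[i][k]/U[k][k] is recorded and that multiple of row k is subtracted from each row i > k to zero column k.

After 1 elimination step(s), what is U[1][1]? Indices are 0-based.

U[1][1] = 3

Step 1: pivot at (0,0) is 1.
  row1 ← row1 − (1)·row0  ⇒  L[1][0]=1, U row1=(0, 3, 1)
  row2 ← row2 − (3)·row0  ⇒  L[2][0]=3, U row2=(0, 12, 7)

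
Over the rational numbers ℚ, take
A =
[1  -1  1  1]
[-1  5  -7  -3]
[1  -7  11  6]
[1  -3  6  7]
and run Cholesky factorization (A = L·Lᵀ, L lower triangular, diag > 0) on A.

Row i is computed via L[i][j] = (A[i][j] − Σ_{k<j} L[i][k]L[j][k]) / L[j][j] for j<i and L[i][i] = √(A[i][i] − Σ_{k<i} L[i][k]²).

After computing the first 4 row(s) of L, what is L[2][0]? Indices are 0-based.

Step 1: L[0][0] = √(1) = 1.
  L[1][0] = (-1) / L[0][0] = -1.
Step 2: L[1][1] = √(4) = 2.
  L[2][0] = (1) / L[0][0] = 1.
  L[2][1] = (-6) / L[1][1] = -3.
Step 3: L[2][2] = √(1) = 1.
  L[3][0] = (1) / L[0][0] = 1.
  L[3][1] = (-2) / L[1][1] = -1.
  L[3][2] = (2) / L[2][2] = 2.
Step 4: L[3][3] = √(1) = 1.

L[2][0] = 1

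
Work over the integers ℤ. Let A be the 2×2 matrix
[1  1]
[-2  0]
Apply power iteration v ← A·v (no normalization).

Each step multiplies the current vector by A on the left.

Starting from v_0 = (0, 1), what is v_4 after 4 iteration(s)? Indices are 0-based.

v_0 = (0, 1).
v_1 = A·v_0 = (1, 0).
v_2 = A·v_1 = (1, -2).
v_3 = A·v_2 = (-1, -2).
v_4 = A·v_3 = (-3, 2).

v_4 = (-3, 2)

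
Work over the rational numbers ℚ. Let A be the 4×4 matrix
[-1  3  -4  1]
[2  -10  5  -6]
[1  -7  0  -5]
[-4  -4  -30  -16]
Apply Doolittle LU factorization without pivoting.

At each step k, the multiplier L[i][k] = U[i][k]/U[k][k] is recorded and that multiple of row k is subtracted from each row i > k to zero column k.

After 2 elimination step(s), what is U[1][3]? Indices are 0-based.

U[1][3] = -4

Step 1: pivot at (0,0) is -1.
  row1 ← row1 − (-2)·row0  ⇒  L[1][0]=-2, U row1=(0, -4, -3, -4)
  row2 ← row2 − (-1)·row0  ⇒  L[2][0]=-1, U row2=(0, -4, -4, -4)
  row3 ← row3 − (4)·row0  ⇒  L[3][0]=4, U row3=(0, -16, -14, -20)
Step 2: pivot at (1,1) is -4.
  row2 ← row2 − (1)·row1  ⇒  L[2][1]=1, U row2=(0, 0, -1, 0)
  row3 ← row3 − (4)·row1  ⇒  L[3][1]=4, U row3=(0, 0, -2, -4)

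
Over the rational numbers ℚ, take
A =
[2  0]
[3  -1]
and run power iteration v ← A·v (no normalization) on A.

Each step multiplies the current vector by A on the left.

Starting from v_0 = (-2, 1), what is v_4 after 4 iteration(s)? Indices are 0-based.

v_0 = (-2, 1).
v_1 = A·v_0 = (-4, -7).
v_2 = A·v_1 = (-8, -5).
v_3 = A·v_2 = (-16, -19).
v_4 = A·v_3 = (-32, -29).

v_4 = (-32, -29)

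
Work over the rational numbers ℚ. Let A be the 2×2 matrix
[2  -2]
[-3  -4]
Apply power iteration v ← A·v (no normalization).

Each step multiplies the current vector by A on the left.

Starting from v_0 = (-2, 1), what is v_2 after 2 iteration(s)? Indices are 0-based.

v_2 = (-16, 10)

v_0 = (-2, 1).
v_1 = A·v_0 = (-6, 2).
v_2 = A·v_1 = (-16, 10).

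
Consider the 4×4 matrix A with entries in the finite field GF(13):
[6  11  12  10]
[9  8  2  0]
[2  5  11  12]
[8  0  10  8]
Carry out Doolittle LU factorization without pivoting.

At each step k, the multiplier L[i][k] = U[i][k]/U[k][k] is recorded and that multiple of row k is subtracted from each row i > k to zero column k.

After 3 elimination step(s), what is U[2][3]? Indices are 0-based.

U[2][3] = 3

Step 1: pivot at (0,0) is 6.
  row1 ← row1 − (8)·row0  ⇒  L[1][0]=8, U row1=(0, 11, 10, 11)
  row2 ← row2 − (9)·row0  ⇒  L[2][0]=9, U row2=(0, 10, 7, 0)
  row3 ← row3 − (10)·row0  ⇒  L[3][0]=10, U row3=(0, 7, 7, 12)
Step 2: pivot at (1,1) is 11.
  row2 ← row2 − (8)·row1  ⇒  L[2][1]=8, U row2=(0, 0, 5, 3)
  row3 ← row3 − (3)·row1  ⇒  L[3][1]=3, U row3=(0, 0, 3, 5)
Step 3: pivot at (2,2) is 5.
  row3 ← row3 − (11)·row2  ⇒  L[3][2]=11, U row3=(0, 0, 0, 11)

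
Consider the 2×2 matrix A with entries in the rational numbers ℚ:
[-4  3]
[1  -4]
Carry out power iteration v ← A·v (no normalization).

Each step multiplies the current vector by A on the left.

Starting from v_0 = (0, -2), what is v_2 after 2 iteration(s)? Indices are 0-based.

v_2 = (48, -38)

v_0 = (0, -2).
v_1 = A·v_0 = (-6, 8).
v_2 = A·v_1 = (48, -38).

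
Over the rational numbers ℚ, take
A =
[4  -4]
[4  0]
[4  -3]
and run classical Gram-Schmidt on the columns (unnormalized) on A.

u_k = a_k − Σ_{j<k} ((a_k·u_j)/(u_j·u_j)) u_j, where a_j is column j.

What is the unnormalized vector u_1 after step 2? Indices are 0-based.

u_1 = (-5/3, 7/3, -2/3)

Step 1: u_0 = a_0 = (4, 4, 4).
Step 2: u_1 = a_1 − (-7/12)·u_0 = (-5/3, 7/3, -2/3).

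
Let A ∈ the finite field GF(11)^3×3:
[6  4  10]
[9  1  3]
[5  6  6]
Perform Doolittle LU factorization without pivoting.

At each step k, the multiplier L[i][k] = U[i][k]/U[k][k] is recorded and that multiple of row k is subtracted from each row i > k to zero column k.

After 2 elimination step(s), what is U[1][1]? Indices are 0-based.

U[1][1] = 6

[col 0] pivot 6
  R1 -= 7*R0 → (0, 6, 10)  (L[1][0] := 7)
  R2 -= 10*R0 → (0, 10, 5)  (L[2][0] := 10)
[col 1] pivot 6
  R2 -= 9*R1 → (0, 0, 3)  (L[2][1] := 9)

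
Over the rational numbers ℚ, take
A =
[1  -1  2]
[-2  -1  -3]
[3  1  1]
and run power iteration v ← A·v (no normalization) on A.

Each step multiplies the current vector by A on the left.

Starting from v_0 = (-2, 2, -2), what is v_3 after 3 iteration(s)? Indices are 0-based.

v_0 = (-2, 2, -2).
v_1 = A·v_0 = (-8, 8, -6).
v_2 = A·v_1 = (-28, 26, -22).
v_3 = A·v_2 = (-98, 96, -80).

v_3 = (-98, 96, -80)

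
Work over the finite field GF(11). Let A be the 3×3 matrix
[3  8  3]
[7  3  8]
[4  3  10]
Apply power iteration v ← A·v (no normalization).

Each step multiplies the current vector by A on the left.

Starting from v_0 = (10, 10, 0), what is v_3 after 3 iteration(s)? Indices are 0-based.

v_0 = (10, 10, 0).
v_1 = A·v_0 = (0, 1, 4).
v_2 = A·v_1 = (9, 2, 10).
v_3 = A·v_2 = (7, 6, 10).

v_3 = (7, 6, 10)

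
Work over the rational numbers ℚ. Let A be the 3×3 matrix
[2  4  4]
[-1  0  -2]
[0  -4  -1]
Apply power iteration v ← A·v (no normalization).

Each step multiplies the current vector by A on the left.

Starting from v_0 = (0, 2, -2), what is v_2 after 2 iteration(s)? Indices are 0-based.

v_2 = (-8, 12, -10)

v_0 = (0, 2, -2).
v_1 = A·v_0 = (0, 4, -6).
v_2 = A·v_1 = (-8, 12, -10).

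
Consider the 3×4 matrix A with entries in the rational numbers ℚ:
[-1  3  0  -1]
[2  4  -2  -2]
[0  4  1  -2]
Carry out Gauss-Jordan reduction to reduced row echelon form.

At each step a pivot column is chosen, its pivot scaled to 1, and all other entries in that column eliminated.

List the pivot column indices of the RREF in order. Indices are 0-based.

step 1: normalize row 0 (÷-1) = (1, -3, 0, 1)
  row 1: subtract 2×row0 = (0, 10, -2, -4)
step 2: normalize row 1 (÷10) = (0, 1, -1/5, -2/5)
  row 0: subtract -3×row1 = (1, 0, -3/5, -1/5)
  row 2: subtract 4×row1 = (0, 0, 9/5, -2/5)
step 3: normalize row 2 (÷9/5) = (0, 0, 1, -2/9)
  row 0: subtract -3/5×row2 = (1, 0, 0, -1/3)
  row 1: subtract -1/5×row2 = (0, 1, 0, -4/9)

pivot columns: 0, 1, 2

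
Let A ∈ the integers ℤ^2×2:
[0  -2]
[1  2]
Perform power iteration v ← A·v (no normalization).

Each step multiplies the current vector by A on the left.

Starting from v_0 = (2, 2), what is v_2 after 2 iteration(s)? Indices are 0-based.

v_2 = (-12, 8)

v_0 = (2, 2).
v_1 = A·v_0 = (-4, 6).
v_2 = A·v_1 = (-12, 8).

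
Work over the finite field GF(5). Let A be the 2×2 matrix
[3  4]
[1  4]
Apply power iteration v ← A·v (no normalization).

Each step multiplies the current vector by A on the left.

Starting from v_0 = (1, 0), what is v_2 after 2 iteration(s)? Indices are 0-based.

v_0 = (1, 0).
v_1 = A·v_0 = (3, 1).
v_2 = A·v_1 = (3, 2).

v_2 = (3, 2)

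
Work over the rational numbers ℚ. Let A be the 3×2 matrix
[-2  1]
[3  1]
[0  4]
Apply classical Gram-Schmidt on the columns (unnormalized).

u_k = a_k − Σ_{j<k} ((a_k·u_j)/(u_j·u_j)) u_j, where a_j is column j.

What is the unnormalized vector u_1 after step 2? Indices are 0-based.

Step 1: u_0 = a_0 = (-2, 3, 0).
Step 2: u_1 = a_1 − (1/13)·u_0 = (15/13, 10/13, 4).

u_1 = (15/13, 10/13, 4)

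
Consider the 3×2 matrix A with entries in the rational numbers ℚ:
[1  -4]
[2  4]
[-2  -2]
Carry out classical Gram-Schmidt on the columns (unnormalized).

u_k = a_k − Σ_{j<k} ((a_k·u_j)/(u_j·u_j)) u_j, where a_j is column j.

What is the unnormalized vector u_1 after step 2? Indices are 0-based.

Step 1: u_0 = a_0 = (1, 2, -2).
Step 2: u_1 = a_1 − (8/9)·u_0 = (-44/9, 20/9, -2/9).

u_1 = (-44/9, 20/9, -2/9)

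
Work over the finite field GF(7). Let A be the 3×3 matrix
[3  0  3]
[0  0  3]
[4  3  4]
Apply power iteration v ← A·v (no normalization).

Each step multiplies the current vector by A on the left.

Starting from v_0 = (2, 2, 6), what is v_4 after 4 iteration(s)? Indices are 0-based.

v_0 = (2, 2, 6).
v_1 = A·v_0 = (3, 4, 3).
v_2 = A·v_1 = (4, 2, 1).
v_3 = A·v_2 = (1, 3, 5).
v_4 = A·v_3 = (4, 1, 5).

v_4 = (4, 1, 5)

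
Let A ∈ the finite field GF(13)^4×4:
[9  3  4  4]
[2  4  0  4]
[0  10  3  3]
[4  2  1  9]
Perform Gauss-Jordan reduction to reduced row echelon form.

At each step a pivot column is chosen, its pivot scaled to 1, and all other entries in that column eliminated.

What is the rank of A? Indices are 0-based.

rank = 4

pivot(0,0)=9: scale R0 → (1, 9, 12, 12)
  clear (1,0): R1 −= (2)R0 → (0, 12, 2, 6)
  clear (3,0): R3 −= (4)R0 → (0, 5, 5, 0)
pivot(1,1)=12: scale R1 → (0, 1, 11, 7)
  clear (0,1): R0 −= (9)R1 → (1, 0, 4, 1)
  clear (2,1): R2 −= (10)R1 → (0, 0, 10, 11)
  clear (3,1): R3 −= (5)R1 → (0, 0, 2, 4)
pivot(2,2)=10: scale R2 → (0, 0, 1, 5)
  clear (0,2): R0 −= (4)R2 → (1, 0, 0, 7)
  clear (1,2): R1 −= (11)R2 → (0, 1, 0, 4)
  clear (3,2): R3 −= (2)R2 → (0, 0, 0, 7)
pivot(3,3)=7: scale R3 → (0, 0, 0, 1)
  clear (0,3): R0 −= (7)R3 → (1, 0, 0, 0)
  clear (1,3): R1 −= (4)R3 → (0, 1, 0, 0)
  clear (2,3): R2 −= (5)R3 → (0, 0, 1, 0)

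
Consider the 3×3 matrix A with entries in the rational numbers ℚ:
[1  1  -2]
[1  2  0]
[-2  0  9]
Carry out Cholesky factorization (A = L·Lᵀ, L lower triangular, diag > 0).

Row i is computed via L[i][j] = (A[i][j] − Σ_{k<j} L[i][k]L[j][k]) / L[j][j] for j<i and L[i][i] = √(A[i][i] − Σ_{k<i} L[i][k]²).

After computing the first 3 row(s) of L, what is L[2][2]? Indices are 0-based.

L[2][2] = 1

Step 1: L[0][0] = √(1) = 1.
  L[1][0] = (1) / L[0][0] = 1.
Step 2: L[1][1] = √(1) = 1.
  L[2][0] = (-2) / L[0][0] = -2.
  L[2][1] = (2) / L[1][1] = 2.
Step 3: L[2][2] = √(1) = 1.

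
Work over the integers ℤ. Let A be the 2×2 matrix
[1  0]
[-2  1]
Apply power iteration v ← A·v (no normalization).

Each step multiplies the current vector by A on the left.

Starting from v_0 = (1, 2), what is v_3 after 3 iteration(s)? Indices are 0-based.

v_0 = (1, 2).
v_1 = A·v_0 = (1, 0).
v_2 = A·v_1 = (1, -2).
v_3 = A·v_2 = (1, -4).

v_3 = (1, -4)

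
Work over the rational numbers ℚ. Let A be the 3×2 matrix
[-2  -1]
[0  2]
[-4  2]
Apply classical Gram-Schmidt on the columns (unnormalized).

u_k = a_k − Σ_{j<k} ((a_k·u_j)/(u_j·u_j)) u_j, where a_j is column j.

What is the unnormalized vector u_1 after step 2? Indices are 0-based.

u_1 = (-8/5, 2, 4/5)

Step 1: u_0 = a_0 = (-2, 0, -4).
Step 2: u_1 = a_1 − (-3/10)·u_0 = (-8/5, 2, 4/5).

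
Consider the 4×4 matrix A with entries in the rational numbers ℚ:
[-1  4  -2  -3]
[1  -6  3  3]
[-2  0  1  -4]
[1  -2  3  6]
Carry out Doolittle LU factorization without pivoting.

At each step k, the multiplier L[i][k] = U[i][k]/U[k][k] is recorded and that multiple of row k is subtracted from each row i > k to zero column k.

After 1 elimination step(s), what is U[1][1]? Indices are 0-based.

[col 0] pivot -1
  R1 -= -1*R0 → (0, -2, 1, 0)  (L[1][0] := -1)
  R2 -= 2*R0 → (0, -8, 5, 2)  (L[2][0] := 2)
  R3 -= -1*R0 → (0, 2, 1, 3)  (L[3][0] := -1)

U[1][1] = -2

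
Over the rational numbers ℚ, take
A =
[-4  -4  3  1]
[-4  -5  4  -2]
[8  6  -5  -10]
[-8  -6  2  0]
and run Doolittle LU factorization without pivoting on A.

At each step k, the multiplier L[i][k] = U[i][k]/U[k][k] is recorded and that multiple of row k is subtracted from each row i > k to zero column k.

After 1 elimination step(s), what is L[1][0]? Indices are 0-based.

k=0: U[0][0]=-4
  eliminate (1,0): mult=1, new row 1: (0, -1, 1, -3); set L[1][0]=1
  eliminate (2,0): mult=-2, new row 2: (0, -2, 1, -8); set L[2][0]=-2
  eliminate (3,0): mult=2, new row 3: (0, 2, -4, -2); set L[3][0]=2

L[1][0] = 1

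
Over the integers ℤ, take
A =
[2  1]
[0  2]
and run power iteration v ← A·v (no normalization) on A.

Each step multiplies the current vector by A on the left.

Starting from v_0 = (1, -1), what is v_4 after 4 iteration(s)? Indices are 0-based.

v_0 = (1, -1).
v_1 = A·v_0 = (1, -2).
v_2 = A·v_1 = (0, -4).
v_3 = A·v_2 = (-4, -8).
v_4 = A·v_3 = (-16, -16).

v_4 = (-16, -16)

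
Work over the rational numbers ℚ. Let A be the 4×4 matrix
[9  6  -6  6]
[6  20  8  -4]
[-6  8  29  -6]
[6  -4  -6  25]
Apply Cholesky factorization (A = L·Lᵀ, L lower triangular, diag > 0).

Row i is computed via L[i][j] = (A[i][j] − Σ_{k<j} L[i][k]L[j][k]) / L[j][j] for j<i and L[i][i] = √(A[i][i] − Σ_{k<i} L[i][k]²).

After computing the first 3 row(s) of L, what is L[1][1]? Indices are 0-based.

L[1][1] = 4

Step 1: L[0][0] = √(9) = 3.
  L[1][0] = (6) / L[0][0] = 2.
Step 2: L[1][1] = √(16) = 4.
  L[2][0] = (-6) / L[0][0] = -2.
  L[2][1] = (12) / L[1][1] = 3.
Step 3: L[2][2] = √(16) = 4.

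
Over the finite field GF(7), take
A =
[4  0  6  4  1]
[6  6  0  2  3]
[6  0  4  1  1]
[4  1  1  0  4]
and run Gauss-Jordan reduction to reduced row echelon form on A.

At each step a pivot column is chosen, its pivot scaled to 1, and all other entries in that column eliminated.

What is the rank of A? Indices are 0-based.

rank = 4

step 1: normalize row 0 (÷4) = (1, 0, 5, 1, 2)
  row 1: subtract 6×row0 = (0, 6, 5, 3, 5)
  row 2: subtract 6×row0 = (0, 0, 2, 2, 3)
  row 3: subtract 4×row0 = (0, 1, 2, 3, 3)
step 2: normalize row 1 (÷6) = (0, 1, 2, 4, 2)
  row 3: subtract 1×row1 = (0, 0, 0, 6, 1)
step 3: normalize row 2 (÷2) = (0, 0, 1, 1, 5)
  row 0: subtract 5×row2 = (1, 0, 0, 3, 5)
  row 1: subtract 2×row2 = (0, 1, 0, 2, 6)
step 4: normalize row 3 (÷6) = (0, 0, 0, 1, 6)
  row 0: subtract 3×row3 = (1, 0, 0, 0, 1)
  row 1: subtract 2×row3 = (0, 1, 0, 0, 1)
  row 2: subtract 1×row3 = (0, 0, 1, 0, 6)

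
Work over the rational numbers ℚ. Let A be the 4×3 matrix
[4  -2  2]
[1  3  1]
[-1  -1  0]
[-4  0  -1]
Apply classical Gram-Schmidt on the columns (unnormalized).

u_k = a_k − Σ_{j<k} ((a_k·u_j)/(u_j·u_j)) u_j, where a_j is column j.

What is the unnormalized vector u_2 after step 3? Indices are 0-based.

u_2 = (61/115, 57/115, 49/115, 63/115)

Step 1: u_0 = a_0 = (4, 1, -1, -4).
Step 2: u_1 = a_1 − (-2/17)·u_0 = (-26/17, 53/17, -19/17, -8/17).
Step 3: u_2 = a_2 − (13/34)·u_0 − (9/230)·u_1 = (61/115, 57/115, 49/115, 63/115).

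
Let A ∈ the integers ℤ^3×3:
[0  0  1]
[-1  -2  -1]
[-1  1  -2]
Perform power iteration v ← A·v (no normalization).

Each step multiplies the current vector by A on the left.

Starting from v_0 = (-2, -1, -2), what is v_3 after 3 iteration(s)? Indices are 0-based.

v_3 = (-2, 27, -16)

v_0 = (-2, -1, -2).
v_1 = A·v_0 = (-2, 6, 5).
v_2 = A·v_1 = (5, -15, -2).
v_3 = A·v_2 = (-2, 27, -16).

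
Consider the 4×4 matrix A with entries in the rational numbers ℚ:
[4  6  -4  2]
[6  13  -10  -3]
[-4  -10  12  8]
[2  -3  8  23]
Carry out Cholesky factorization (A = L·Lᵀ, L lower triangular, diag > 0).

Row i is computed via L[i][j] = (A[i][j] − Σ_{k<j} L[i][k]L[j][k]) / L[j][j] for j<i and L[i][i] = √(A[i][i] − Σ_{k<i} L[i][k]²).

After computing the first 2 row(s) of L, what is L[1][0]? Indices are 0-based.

Step 1: L[0][0] = √(4) = 2.
  L[1][0] = (6) / L[0][0] = 3.
Step 2: L[1][1] = √(4) = 2.

L[1][0] = 3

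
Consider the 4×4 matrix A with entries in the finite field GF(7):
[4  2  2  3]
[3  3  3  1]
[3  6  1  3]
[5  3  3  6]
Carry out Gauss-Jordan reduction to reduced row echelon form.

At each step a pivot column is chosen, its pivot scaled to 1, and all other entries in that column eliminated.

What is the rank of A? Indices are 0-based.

rank = 4

pivot(0,0)=4: scale R0 → (1, 4, 4, 6)
  clear (1,0): R1 −= (3)R0 → (0, 5, 5, 4)
  clear (2,0): R2 −= (3)R0 → (0, 1, 3, 6)
  clear (3,0): R3 −= (5)R0 → (0, 4, 4, 4)
pivot(1,1)=5: scale R1 → (0, 1, 1, 5)
  clear (0,1): R0 −= (4)R1 → (1, 0, 0, 0)
  clear (2,1): R2 −= (1)R1 → (0, 0, 2, 1)
  clear (3,1): R3 −= (4)R1 → (0, 0, 0, 5)
pivot(2,2)=2: scale R2 → (0, 0, 1, 4)
  clear (1,2): R1 −= (1)R2 → (0, 1, 0, 1)
pivot(3,3)=5: scale R3 → (0, 0, 0, 1)
  clear (1,3): R1 −= (1)R3 → (0, 1, 0, 0)
  clear (2,3): R2 −= (4)R3 → (0, 0, 1, 0)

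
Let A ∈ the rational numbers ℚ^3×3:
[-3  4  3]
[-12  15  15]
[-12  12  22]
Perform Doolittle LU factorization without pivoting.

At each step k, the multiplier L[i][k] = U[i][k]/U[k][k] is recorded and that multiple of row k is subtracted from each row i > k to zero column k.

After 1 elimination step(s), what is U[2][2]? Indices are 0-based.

k=0: U[0][0]=-3
  eliminate (1,0): mult=4, new row 1: (0, -1, 3); set L[1][0]=4
  eliminate (2,0): mult=4, new row 2: (0, -4, 10); set L[2][0]=4

U[2][2] = 10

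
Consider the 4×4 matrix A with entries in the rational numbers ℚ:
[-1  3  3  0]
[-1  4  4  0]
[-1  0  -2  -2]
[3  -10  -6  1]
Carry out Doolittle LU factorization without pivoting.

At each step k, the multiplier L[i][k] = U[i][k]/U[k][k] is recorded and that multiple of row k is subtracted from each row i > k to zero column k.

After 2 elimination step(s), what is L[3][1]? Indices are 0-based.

L[3][1] = -1

Step 1: pivot at (0,0) is -1.
  row1 ← row1 − (1)·row0  ⇒  L[1][0]=1, U row1=(0, 1, 1, 0)
  row2 ← row2 − (1)·row0  ⇒  L[2][0]=1, U row2=(0, -3, -5, -2)
  row3 ← row3 − (-3)·row0  ⇒  L[3][0]=-3, U row3=(0, -1, 3, 1)
Step 2: pivot at (1,1) is 1.
  row2 ← row2 − (-3)·row1  ⇒  L[2][1]=-3, U row2=(0, 0, -2, -2)
  row3 ← row3 − (-1)·row1  ⇒  L[3][1]=-1, U row3=(0, 0, 4, 1)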